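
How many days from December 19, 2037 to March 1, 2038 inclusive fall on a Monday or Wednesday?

21

December 19, 2037 is a Saturday.
That's 73 days from start to end, counting both.
73 = 7 × 10 + 3, so there are 10 full weeks plus 3 extra days.
Each full week contributes 2 days from the set (Mon, Wed): 10 × 2 = 20.
The 3 extra days are Saturday, Sunday, Monday — 1 of them qualifies.
Total: 20 + 1 = 21.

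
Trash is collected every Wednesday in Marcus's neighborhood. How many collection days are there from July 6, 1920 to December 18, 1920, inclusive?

24

July 6, 1920 is a Tuesday.
That's 166 days from start to end, counting both.
166 = 7 × 23 + 5, so there are 23 full weeks plus 5 extra days.
Each full week contributes one Wednesday: 23 so far.
The 5 extra days are Tue, Wed, Thu, Fri, Sat — 1 of them qualifies.
Total: 23 + 1 = 24.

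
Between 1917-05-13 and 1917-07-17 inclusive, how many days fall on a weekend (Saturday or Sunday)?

1917-05-13 is a Sunday.
From 1917-05-13 to 1917-07-17 is 66 days inclusive.
66 = 7 × 9 + 3, so there are 9 full weeks plus 3 extra days.
Each full week contributes 2 weekend days (Sat, Sun): 9 × 2 = 18.
The 3 extra days are Sunday, Monday, Tuesday — 1 of them qualifies.
Total: 18 + 1 = 19.

19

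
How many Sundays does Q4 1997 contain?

October 1, 1997 is a Wednesday.
From October 1, 1997 to December 31, 1997 is 92 days inclusive.
92 = 7 × 13 + 1, so there are 13 full weeks plus 1 extra day.
Each full week contributes one Sunday: 13 so far.
The 1 extra day is Wednesday — none qualify.
Total: 13 + 0 = 13.

13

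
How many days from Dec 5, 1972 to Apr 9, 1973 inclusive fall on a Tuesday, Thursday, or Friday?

Dec 5, 1972 is a Tuesday.
From Dec 5, 1972 to Apr 9, 1973 is 126 days inclusive.
126 = 7 × 18, so the span is exactly 18 full weeks.
Each full week contributes 3 days from the set (Tue, Thu, Fri): 18 × 3 = 54.
Total: 54.

54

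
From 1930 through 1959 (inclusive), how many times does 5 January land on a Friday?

Day of week of January 5 in each year:
1930: Sun, 1931: Mon, 1932: Tue, 1933: Thu, 1934: Fri ✓, 1935: Sat, 1936: Sun, 1937: Tue, 1938: Wed, 1939: Thu, 1940: Fri ✓, 1941: Sun, 1942: Mon, 1943: Tue, 1944: Wed, 1945: Fri ✓, 1946: Sat, 1947: Sun, 1948: Mon, 1949: Wed, 1950: Thu, 1951: Fri ✓, 1952: Sat, 1953: Mon, 1954: Tue, 1955: Wed, 1956: Thu, 1957: Sat, 1958: Sun, 1959: Mon
Fridays: 1934, 1940, 1945, 1951.

4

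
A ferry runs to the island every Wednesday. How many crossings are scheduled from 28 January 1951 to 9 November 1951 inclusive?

41 Wednesdays

28 January 1951 is a Sunday.
That's 286 days from start to end, counting both.
286 = 7 × 40 + 6, so there are 40 full weeks plus 6 extra days.
Each full week contributes one Wednesday: 40 so far.
The 6 extra days are Sunday, Monday, Tuesday, Wednesday, Thursday, Friday — 1 of them qualifies.
Total: 40 + 1 = 41.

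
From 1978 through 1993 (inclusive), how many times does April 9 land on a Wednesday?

Day of week of April 9 in each year:
1978: Sun, 1979: Mon, 1980: Wed ✓, 1981: Thu, 1982: Fri, 1983: Sat, 1984: Mon, 1985: Tue, 1986: Wed ✓, 1987: Thu, 1988: Sat, 1989: Sun, 1990: Mon, 1991: Tue, 1992: Thu, 1993: Fri
Wednesdays: 1980, 1986.

2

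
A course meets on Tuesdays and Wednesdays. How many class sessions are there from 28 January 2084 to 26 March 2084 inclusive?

28 January 2084 is a Friday.
The range spans 59 days (inclusive of both endpoints).
59 = 7 × 8 + 3, so there are 8 full weeks plus 3 extra days.
Each full week contributes 2 days from the set (Tue, Wed): 8 × 2 = 16.
The 3 extra days are Friday, Saturday, Sunday — none qualify.
Total: 16 + 0 = 16.

16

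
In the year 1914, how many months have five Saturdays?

A month has five Saturdays exactly when Saturday falls within its first (length − 28) days.
Jan: 31 days, starts Thu → 5 of Thu, Fri, Sat ✓
Feb: 28 days, starts Sun → 5 of (none)
Mar: 31 days, starts Sun → 5 of Sun, Mon, Tue
Apr: 30 days, starts Wed → 5 of Wed, Thu
May: 31 days, starts Fri → 5 of Fri, Sat, Sun ✓
Jun: 30 days, starts Mon → 5 of Mon, Tue
Jul: 31 days, starts Wed → 5 of Wed, Thu, Fri
Aug: 31 days, starts Sat → 5 of Sat, Sun, Mon ✓
Sep: 30 days, starts Tue → 5 of Tue, Wed
Oct: 31 days, starts Thu → 5 of Thu, Fri, Sat ✓
Nov: 30 days, starts Sun → 5 of Sun, Mon
Dec: 31 days, starts Tue → 5 of Tue, Wed, Thu
Months with five Saturdays: Jan, May, Aug, Oct.

4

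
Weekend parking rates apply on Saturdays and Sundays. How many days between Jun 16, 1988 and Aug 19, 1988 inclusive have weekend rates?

18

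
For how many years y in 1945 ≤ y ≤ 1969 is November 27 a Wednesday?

4

Day of week of November 27 in each year:
1945: Tue, 1946: Wed ✓, 1947: Thu, 1948: Sat, 1949: Sun, 1950: Mon, 1951: Tue, 1952: Thu, 1953: Fri, 1954: Sat, 1955: Sun, 1956: Tue, 1957: Wed ✓, 1958: Thu, 1959: Fri, 1960: Sun, 1961: Mon, 1962: Tue, 1963: Wed ✓, 1964: Fri, 1965: Sat, 1966: Sun, 1967: Mon, 1968: Wed ✓, 1969: Thu
Wednesdays: 1946, 1957, 1963, 1968.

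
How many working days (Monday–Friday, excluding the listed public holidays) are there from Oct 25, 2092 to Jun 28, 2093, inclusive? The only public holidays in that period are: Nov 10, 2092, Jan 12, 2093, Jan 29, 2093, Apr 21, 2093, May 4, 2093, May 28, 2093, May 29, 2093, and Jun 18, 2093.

167

Oct 25, 2092 is a Saturday.
The range spans 247 days (inclusive of both endpoints).
247 = 7 × 35 + 2, so there are 35 full weeks plus 2 extra days.
Each full week contributes 5 weekdays (Mon–Fri): 35 × 5 = 175.
The 2 extra days are Sat, Sun — none qualify.
Total: 175 + 0 = 175.
Holidays: Nov 10, 2092 (Mon); Jan 12, 2093 (Mon); Jan 29, 2093 (Thu); Apr 21, 2093 (Tue); May 4, 2093 (Mon); May 28, 2093 (Thu); May 29, 2093 (Fri); Jun 18, 2093 (Thu).
All 8 holidays fall on weekdays, so subtract 8.
Business days: 175 − 8 = 167.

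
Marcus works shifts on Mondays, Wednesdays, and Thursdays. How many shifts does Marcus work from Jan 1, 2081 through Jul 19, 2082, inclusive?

242

Jan 1, 2081 is a Wednesday.
From Jan 1, 2081 to Jul 19, 2082 is 565 days inclusive.
565 = 7 × 80 + 5, so there are 80 full weeks plus 5 extra days.
Each full week contributes 3 days from the set (Mon, Wed, Thu): 80 × 3 = 240.
The 5 extra days are Wednesday, Thursday, Friday, Saturday, Sunday — 2 of them qualify.
Total: 240 + 2 = 242.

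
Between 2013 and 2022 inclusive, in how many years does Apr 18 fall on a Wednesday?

Day of week of April 18 in each year:
2013: Thu, 2014: Fri, 2015: Sat, 2016: Mon, 2017: Tue, 2018: Wed ✓, 2019: Thu, 2020: Sat, 2021: Sun, 2022: Mon
Wednesdays: 2018.

1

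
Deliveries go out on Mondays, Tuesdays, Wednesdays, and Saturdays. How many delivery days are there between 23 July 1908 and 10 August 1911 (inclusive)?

636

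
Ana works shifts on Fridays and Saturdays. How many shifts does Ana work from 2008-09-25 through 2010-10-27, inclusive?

218

2008-09-25 is a Thursday.
The range spans 763 days (inclusive of both endpoints).
763 = 7 × 109, so the span is exactly 109 full weeks.
Each full week contributes 2 days from the set (Fri, Sat): 109 × 2 = 218.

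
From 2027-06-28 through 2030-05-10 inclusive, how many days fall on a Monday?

2027-06-28 is a Monday.
From 2027-06-28 to 2030-05-10 is 1048 days inclusive.
1048 = 7 × 149 + 5, so there are 149 full weeks plus 5 extra days.
Each full week contributes one Monday: 149 so far.
The 5 extra days are Monday, Tuesday, Wednesday, Thursday, Friday — 1 of them qualifies.
Total: 149 + 1 = 150.

150 Mondays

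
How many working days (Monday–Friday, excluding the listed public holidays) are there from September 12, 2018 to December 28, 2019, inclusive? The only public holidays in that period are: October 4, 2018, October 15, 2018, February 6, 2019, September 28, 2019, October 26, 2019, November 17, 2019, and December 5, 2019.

September 12, 2018 is a Wednesday.
From September 12, 2018 to December 28, 2019 is 473 days inclusive.
473 = 7 × 67 + 4, so there are 67 full weeks plus 4 extra days.
Each full week contributes 5 weekdays (Mon–Fri): 67 × 5 = 335.
The 4 extra days are Wednesday, Thursday, Friday, Saturday — 3 of them qualify.
Total: 335 + 3 = 338.
Holidays: October 4, 2018 (Thu); October 15, 2018 (Mon); February 6, 2019 (Wed); September 28, 2019 (Sat); October 26, 2019 (Sat); November 17, 2019 (Sun); December 5, 2019 (Thu).
4 of the 7 holidays fall on weekdays; the rest are weekends and were already excluded.
Business days: 338 − 4 = 334.

334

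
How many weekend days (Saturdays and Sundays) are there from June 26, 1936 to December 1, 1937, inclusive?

June 26, 1936 is a Friday.
The range spans 524 days (inclusive of both endpoints).
524 = 7 × 74 + 6, so there are 74 full weeks plus 6 extra days.
Each full week contributes 2 weekend days (Sat, Sun): 74 × 2 = 148.
The 6 extra days are Friday, Saturday, Sunday, Monday, Tuesday, Wednesday — 2 of them qualify.
Total: 148 + 2 = 150.

150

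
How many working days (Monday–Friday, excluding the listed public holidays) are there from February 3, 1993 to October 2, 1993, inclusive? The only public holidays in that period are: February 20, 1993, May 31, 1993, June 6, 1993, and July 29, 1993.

February 3, 1993 is a Wednesday.
The range spans 242 days (inclusive of both endpoints).
242 = 7 × 34 + 4, so there are 34 full weeks plus 4 extra days.
Each full week contributes 5 weekdays (Mon–Fri): 34 × 5 = 170.
The 4 extra days are Wednesday, Thursday, Friday, Saturday — 3 of them qualify.
Total: 170 + 3 = 173.
Holidays: February 20, 1993 (Sat); May 31, 1993 (Mon); June 6, 1993 (Sun); July 29, 1993 (Thu).
2 of the 4 holidays fall on weekdays; the rest are weekends and were already excluded.
Business days: 173 − 2 = 171.

171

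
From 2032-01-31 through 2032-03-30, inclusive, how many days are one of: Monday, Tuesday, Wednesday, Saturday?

2032-01-31 is a Saturday.
That's 60 days from start to end, counting both.
60 = 7 × 8 + 4, so there are 8 full weeks plus 4 extra days.
Each full week contributes 4 days from the set (Mon, Tue, Wed, Sat): 8 × 4 = 32.
The 4 extra days are Sat, Sun, Mon, Tue — 3 of them qualify.
Total: 32 + 3 = 35.

35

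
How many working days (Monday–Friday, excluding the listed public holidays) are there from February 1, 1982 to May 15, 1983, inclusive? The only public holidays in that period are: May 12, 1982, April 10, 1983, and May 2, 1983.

333

February 1, 1982 is a Monday.
That's 469 days from start to end, counting both.
469 = 7 × 67, so the span is exactly 67 full weeks.
Each full week contributes 5 weekdays (Mon–Fri): 67 × 5 = 335.
Total: 335.
Holidays: May 12, 1982 (Wed); April 10, 1983 (Sun); May 2, 1983 (Mon).
2 of the 3 holidays fall on weekdays; the rest are weekends and were already excluded.
Business days: 335 − 2 = 333.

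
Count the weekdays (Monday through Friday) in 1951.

1 January 1951 is a Monday.
The range spans 365 days (inclusive of both endpoints).
365 = 7 × 52 + 1, so there are 52 full weeks plus 1 extra day.
Each full week contributes 5 weekdays (Mon–Fri): 52 × 5 = 260.
The 1 extra day is Mon — 1 of them qualifies.
Total: 260 + 1 = 261.

261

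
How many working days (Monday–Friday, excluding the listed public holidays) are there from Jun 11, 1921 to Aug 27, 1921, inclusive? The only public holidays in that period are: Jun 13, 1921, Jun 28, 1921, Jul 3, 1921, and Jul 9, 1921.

Jun 11, 1921 is a Saturday.
From Jun 11, 1921 to Aug 27, 1921 is 78 days inclusive.
78 = 7 × 11 + 1, so there are 11 full weeks plus 1 extra day.
Each full week contributes 5 weekdays (Mon–Fri): 11 × 5 = 55.
The 1 extra day is Saturday — none qualify.
Total: 55 + 0 = 55.
Holidays: Jun 13, 1921 (Mon); Jun 28, 1921 (Tue); Jul 3, 1921 (Sun); Jul 9, 1921 (Sat).
2 of the 4 holidays fall on weekdays; the rest are weekends and were already excluded.
Business days: 55 − 2 = 53.

53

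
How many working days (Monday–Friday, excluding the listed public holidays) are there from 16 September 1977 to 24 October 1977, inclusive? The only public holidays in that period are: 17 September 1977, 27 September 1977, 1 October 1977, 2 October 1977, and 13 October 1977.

25

16 September 1977 is a Friday.
The range spans 39 days (inclusive of both endpoints).
39 = 7 × 5 + 4, so there are 5 full weeks plus 4 extra days.
Each full week contributes 5 weekdays (Mon–Fri): 5 × 5 = 25.
The 4 extra days are Friday, Saturday, Sunday, Monday — 2 of them qualify.
Total: 25 + 2 = 27.
Holidays: 17 September 1977 (Sat); 27 September 1977 (Tue); 1 October 1977 (Sat); 2 October 1977 (Sun); 13 October 1977 (Thu).
2 of the 5 holidays fall on weekdays; the rest are weekends and were already excluded.
Business days: 27 − 2 = 25.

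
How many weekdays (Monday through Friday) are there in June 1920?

1920-06-01 is a Tuesday.
That's 30 days from start to end, counting both.
30 = 7 × 4 + 2, so there are 4 full weeks plus 2 extra days.
Each full week contributes 5 weekdays (Mon–Fri): 4 × 5 = 20.
The 2 extra days are Tuesday, Wednesday — 2 of them qualify.
Total: 20 + 2 = 22.

22 weekdays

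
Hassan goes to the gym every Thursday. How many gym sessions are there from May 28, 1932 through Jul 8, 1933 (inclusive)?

May 28, 1932 is a Saturday.
The range spans 407 days (inclusive of both endpoints).
407 = 7 × 58 + 1, so there are 58 full weeks plus 1 extra day.
Each full week contributes one Thursday: 58 so far.
The 1 extra day is Saturday — none qualify.
Total: 58 + 0 = 58.

58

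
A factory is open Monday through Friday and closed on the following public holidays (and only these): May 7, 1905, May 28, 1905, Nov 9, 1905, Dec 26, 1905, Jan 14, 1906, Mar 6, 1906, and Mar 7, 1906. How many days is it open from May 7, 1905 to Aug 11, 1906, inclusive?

May 7, 1905 is a Sunday.
From May 7, 1905 to Aug 11, 1906 is 462 days inclusive.
462 = 7 × 66, so the span is exactly 66 full weeks.
Each full week contributes 5 weekdays (Mon–Fri): 66 × 5 = 330.
Holidays: May 7, 1905 (Sun); May 28, 1905 (Sun); Nov 9, 1905 (Thu); Dec 26, 1905 (Tue); Jan 14, 1906 (Sun); Mar 6, 1906 (Tue); Mar 7, 1906 (Wed).
4 of the 7 holidays fall on weekdays; the rest are weekends and were already excluded.
Business days: 330 − 4 = 326.

326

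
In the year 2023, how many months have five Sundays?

5

A month has five Sundays exactly when Sunday falls within its first (length − 28) days.
Jan: 31 days, starts Sun → 5 of Sun, Mon, Tue ✓
Feb: 28 days, starts Wed → 5 of (none)
Mar: 31 days, starts Wed → 5 of Wed, Thu, Fri
Apr: 30 days, starts Sat → 5 of Sat, Sun ✓
May: 31 days, starts Mon → 5 of Mon, Tue, Wed
Jun: 30 days, starts Thu → 5 of Thu, Fri
Jul: 31 days, starts Sat → 5 of Sat, Sun, Mon ✓
Aug: 31 days, starts Tue → 5 of Tue, Wed, Thu
Sep: 30 days, starts Fri → 5 of Fri, Sat
Oct: 31 days, starts Sun → 5 of Sun, Mon, Tue ✓
Nov: 30 days, starts Wed → 5 of Wed, Thu
Dec: 31 days, starts Fri → 5 of Fri, Sat, Sun ✓
Months with five Sundays: Jan, Apr, Jul, Oct, Dec.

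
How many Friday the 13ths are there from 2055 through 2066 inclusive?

19

Friday-the-13ths by year:
2055: Aug
2056: Oct
2057: Apr, Jul
2058: Sep, Dec
2059: Jun
2060: Feb, Aug
2061: May
2062: Jan, Oct
2063: Apr, Jul
2064: Jun
2065: Feb, Mar, Nov
2066: Aug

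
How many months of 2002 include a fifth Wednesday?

4

A month has five Wednesdays exactly when Wednesday falls within its first (length − 28) days.
Jan: 31 days, starts Tue → 5 of Tue, Wed, Thu ✓
Feb: 28 days, starts Fri → 5 of (none)
Mar: 31 days, starts Fri → 5 of Fri, Sat, Sun
Apr: 30 days, starts Mon → 5 of Mon, Tue
May: 31 days, starts Wed → 5 of Wed, Thu, Fri ✓
Jun: 30 days, starts Sat → 5 of Sat, Sun
Jul: 31 days, starts Mon → 5 of Mon, Tue, Wed ✓
Aug: 31 days, starts Thu → 5 of Thu, Fri, Sat
Sep: 30 days, starts Sun → 5 of Sun, Mon
Oct: 31 days, starts Tue → 5 of Tue, Wed, Thu ✓
Nov: 30 days, starts Fri → 5 of Fri, Sat
Dec: 31 days, starts Sun → 5 of Sun, Mon, Tue
Months with five Wednesdays: Jan, May, Jul, Oct.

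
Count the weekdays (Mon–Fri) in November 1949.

22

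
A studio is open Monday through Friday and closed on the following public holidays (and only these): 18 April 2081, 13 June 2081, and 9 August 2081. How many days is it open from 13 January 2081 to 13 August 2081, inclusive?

13 January 2081 is a Monday.
From 13 January 2081 to 13 August 2081 is 213 days inclusive.
213 = 7 × 30 + 3, so there are 30 full weeks plus 3 extra days.
Each full week contributes 5 weekdays (Mon–Fri): 30 × 5 = 150.
The 3 extra days are Monday, Tuesday, Wednesday — 3 of them qualify.
Total: 150 + 3 = 153.
Holidays: 18 April 2081 (Fri); 13 June 2081 (Fri); 9 August 2081 (Sat).
2 of the 3 holidays fall on weekdays; the rest are weekends and were already excluded.
Business days: 153 − 2 = 151.

151 working days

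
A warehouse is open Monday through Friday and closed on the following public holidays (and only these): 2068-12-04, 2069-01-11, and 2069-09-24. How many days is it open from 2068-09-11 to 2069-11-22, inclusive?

2068-09-11 is a Tuesday.
From 2068-09-11 to 2069-11-22 is 438 days inclusive.
438 = 7 × 62 + 4, so there are 62 full weeks plus 4 extra days.
Each full week contributes 5 weekdays (Mon–Fri): 62 × 5 = 310.
The 4 extra days are Tue, Wed, Thu, Fri — 4 of them qualify.
Total: 310 + 4 = 314.
Holidays: 2068-12-04 (Tue); 2069-01-11 (Fri); 2069-09-24 (Tue).
All 3 holidays fall on weekdays, so subtract 3.
Business days: 314 − 3 = 311.

311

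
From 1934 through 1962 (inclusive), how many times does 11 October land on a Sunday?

4

Day of week of October 11 in each year:
1934: Thu, 1935: Fri, 1936: Sun ✓, 1937: Mon, 1938: Tue, 1939: Wed, 1940: Fri, 1941: Sat, 1942: Sun ✓, 1943: Mon, 1944: Wed, 1945: Thu, 1946: Fri, 1947: Sat, 1948: Mon, 1949: Tue, 1950: Wed, 1951: Thu, 1952: Sat, 1953: Sun ✓, 1954: Mon, 1955: Tue, 1956: Thu, 1957: Fri, 1958: Sat, 1959: Sun ✓, 1960: Tue, 1961: Wed, 1962: Thu
Sundays: 1936, 1942, 1953, 1959.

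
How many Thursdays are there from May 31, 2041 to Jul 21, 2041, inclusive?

7 Thursdays

May 31, 2041 is a Friday.
The range spans 52 days (inclusive of both endpoints).
52 = 7 × 7 + 3, so there are 7 full weeks plus 3 extra days.
Each full week contributes one Thursday: 7 so far.
The 3 extra days are Fri, Sat, Sun — none qualify.
Total: 7 + 0 = 7.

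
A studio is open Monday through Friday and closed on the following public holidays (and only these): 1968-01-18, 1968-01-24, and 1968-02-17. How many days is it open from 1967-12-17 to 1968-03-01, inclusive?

1967-12-17 is a Sunday.
That's 76 days from start to end, counting both.
76 = 7 × 10 + 6, so there are 10 full weeks plus 6 extra days.
Each full week contributes 5 weekdays (Mon–Fri): 10 × 5 = 50.
The 6 extra days are Sunday, Monday, Tuesday, Wednesday, Thursday, Friday — 5 of them qualify.
Total: 50 + 5 = 55.
Holidays: 1968-01-18 (Thu); 1968-01-24 (Wed); 1968-02-17 (Sat).
2 of the 3 holidays fall on weekdays; the rest are weekends and were already excluded.
Business days: 55 − 2 = 53.

53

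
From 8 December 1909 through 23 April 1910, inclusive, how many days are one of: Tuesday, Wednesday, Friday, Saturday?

8 December 1909 is a Wednesday.
The range spans 137 days (inclusive of both endpoints).
137 = 7 × 19 + 4, so there are 19 full weeks plus 4 extra days.
Each full week contributes 4 days from the set (Tue, Wed, Fri, Sat): 19 × 4 = 76.
The 4 extra days are Wed, Thu, Fri, Sat — 3 of them qualify.
Total: 76 + 3 = 79.

79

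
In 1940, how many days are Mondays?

53

January 1, 1940 is a Monday.
From January 1, 1940 to December 31, 1940 is 366 days inclusive.
366 = 7 × 52 + 2, so there are 52 full weeks plus 2 extra days.
Each full week contributes one Monday: 52 so far.
The 2 extra days are Mon, Tue — 1 of them qualifies.
Total: 52 + 1 = 53.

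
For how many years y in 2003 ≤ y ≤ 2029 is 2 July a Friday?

4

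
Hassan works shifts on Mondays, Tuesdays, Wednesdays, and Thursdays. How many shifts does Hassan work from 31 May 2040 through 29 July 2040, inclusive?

33

31 May 2040 is a Thursday.
From 31 May 2040 to 29 July 2040 is 60 days inclusive.
60 = 7 × 8 + 4, so there are 8 full weeks plus 4 extra days.
Each full week contributes 4 days from the set (Mon, Tue, Wed, Thu): 8 × 4 = 32.
The 4 extra days are Thu, Fri, Sat, Sun — 1 of them qualifies.
Total: 32 + 1 = 33.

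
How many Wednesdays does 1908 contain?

53

Jan 1, 1908 is a Wednesday.
That's 366 days from start to end, counting both.
366 = 7 × 52 + 2, so there are 52 full weeks plus 2 extra days.
Each full week contributes one Wednesday: 52 so far.
The 2 extra days are Wed, Thu — 1 of them qualifies.
Total: 52 + 1 = 53.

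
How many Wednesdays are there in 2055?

Jan 1, 2055 is a Friday.
That's 365 days from start to end, counting both.
365 = 7 × 52 + 1, so there are 52 full weeks plus 1 extra day.
Each full week contributes one Wednesday: 52 so far.
The 1 extra day is Friday — none qualify.
Total: 52 + 0 = 52.

52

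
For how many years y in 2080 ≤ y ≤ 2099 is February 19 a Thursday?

4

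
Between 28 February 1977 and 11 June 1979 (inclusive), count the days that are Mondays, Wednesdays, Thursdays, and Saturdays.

28 February 1977 is a Monday.
That's 834 days from start to end, counting both.
834 = 7 × 119 + 1, so there are 119 full weeks plus 1 extra day.
Each full week contributes 4 days from the set (Mon, Wed, Thu, Sat): 119 × 4 = 476.
The 1 extra day is Monday — 1 of them qualifies.
Total: 476 + 1 = 477.

477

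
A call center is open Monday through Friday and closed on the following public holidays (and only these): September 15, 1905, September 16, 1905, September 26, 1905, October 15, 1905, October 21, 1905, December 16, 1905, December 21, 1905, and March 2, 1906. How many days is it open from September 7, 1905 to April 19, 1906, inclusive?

157

September 7, 1905 is a Thursday.
That's 225 days from start to end, counting both.
225 = 7 × 32 + 1, so there are 32 full weeks plus 1 extra day.
Each full week contributes 5 weekdays (Mon–Fri): 32 × 5 = 160.
The 1 extra day is Thursday — 1 of them qualifies.
Total: 160 + 1 = 161.
Holidays: September 15, 1905 (Fri); September 16, 1905 (Sat); September 26, 1905 (Tue); October 15, 1905 (Sun); October 21, 1905 (Sat); December 16, 1905 (Sat); December 21, 1905 (Thu); March 2, 1906 (Fri).
4 of the 8 holidays fall on weekdays; the rest are weekends and were already excluded.
Business days: 161 − 4 = 157.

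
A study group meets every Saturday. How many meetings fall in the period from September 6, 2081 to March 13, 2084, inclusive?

September 6, 2081 is a Saturday.
From September 6, 2081 to March 13, 2084 is 920 days inclusive.
920 = 7 × 131 + 3, so there are 131 full weeks plus 3 extra days.
Each full week contributes one Saturday: 131 so far.
The 3 extra days are Sat, Sun, Mon — 1 of them qualifies.
Total: 131 + 1 = 132.

132 Saturdays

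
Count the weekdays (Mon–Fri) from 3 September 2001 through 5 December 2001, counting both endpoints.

3 September 2001 is a Monday.
From 3 September 2001 to 5 December 2001 is 94 days inclusive.
94 = 7 × 13 + 3, so there are 13 full weeks plus 3 extra days.
Each full week contributes 5 weekdays (Mon–Fri): 13 × 5 = 65.
The 3 extra days are Mon, Tue, Wed — 3 of them qualify.
Total: 65 + 3 = 68.

68 weekdays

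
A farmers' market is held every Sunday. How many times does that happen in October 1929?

Oct 1, 1929 is a Tuesday.
The range spans 31 days (inclusive of both endpoints).
31 = 7 × 4 + 3, so there are 4 full weeks plus 3 extra days.
Each full week contributes one Sunday: 4 so far.
The 3 extra days are Tuesday, Wednesday, Thursday — none qualify.
Total: 4 + 0 = 4.

4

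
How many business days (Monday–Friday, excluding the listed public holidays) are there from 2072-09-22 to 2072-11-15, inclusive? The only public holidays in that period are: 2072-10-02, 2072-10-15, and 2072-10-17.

38

2072-09-22 is a Thursday.
That's 55 days from start to end, counting both.
55 = 7 × 7 + 6, so there are 7 full weeks plus 6 extra days.
Each full week contributes 5 weekdays (Mon–Fri): 7 × 5 = 35.
The 6 extra days are Thursday, Friday, Saturday, Sunday, Monday, Tuesday — 4 of them qualify.
Total: 35 + 4 = 39.
Holidays: 2072-10-02 (Sun); 2072-10-15 (Sat); 2072-10-17 (Mon).
1 of the 3 holidays fall on weekdays; the rest are weekends and were already excluded.
Business days: 39 − 1 = 38.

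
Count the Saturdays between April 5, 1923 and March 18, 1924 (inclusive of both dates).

50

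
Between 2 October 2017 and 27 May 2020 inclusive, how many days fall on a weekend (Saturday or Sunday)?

276

2 October 2017 is a Monday.
The range spans 969 days (inclusive of both endpoints).
969 = 7 × 138 + 3, so there are 138 full weeks plus 3 extra days.
Each full week contributes 2 weekend days (Sat, Sun): 138 × 2 = 276.
The 3 extra days are Mon, Tue, Wed — none qualify.
Total: 276 + 0 = 276.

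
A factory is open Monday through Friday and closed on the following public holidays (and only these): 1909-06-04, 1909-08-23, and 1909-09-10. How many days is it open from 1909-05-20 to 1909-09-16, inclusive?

1909-05-20 is a Thursday.
From 1909-05-20 to 1909-09-16 is 120 days inclusive.
120 = 7 × 17 + 1, so there are 17 full weeks plus 1 extra day.
Each full week contributes 5 weekdays (Mon–Fri): 17 × 5 = 85.
The 1 extra day is Thu — 1 of them qualifies.
Total: 85 + 1 = 86.
Holidays: 1909-06-04 (Fri); 1909-08-23 (Mon); 1909-09-10 (Fri).
All 3 holidays fall on weekdays, so subtract 3.
Business days: 86 − 3 = 83.

83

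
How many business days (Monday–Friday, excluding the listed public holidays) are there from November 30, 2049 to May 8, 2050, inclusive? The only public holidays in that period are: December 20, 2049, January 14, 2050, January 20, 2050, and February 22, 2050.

November 30, 2049 is a Tuesday.
From November 30, 2049 to May 8, 2050 is 160 days inclusive.
160 = 7 × 22 + 6, so there are 22 full weeks plus 6 extra days.
Each full week contributes 5 weekdays (Mon–Fri): 22 × 5 = 110.
The 6 extra days are Tuesday, Wednesday, Thursday, Friday, Saturday, Sunday — 4 of them qualify.
Total: 110 + 4 = 114.
Holidays: December 20, 2049 (Mon); January 14, 2050 (Fri); January 20, 2050 (Thu); February 22, 2050 (Tue).
All 4 holidays fall on weekdays, so subtract 4.
Business days: 114 − 4 = 110.

110 business days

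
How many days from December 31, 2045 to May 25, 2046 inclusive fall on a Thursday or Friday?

December 31, 2045 is a Sunday.
The range spans 146 days (inclusive of both endpoints).
146 = 7 × 20 + 6, so there are 20 full weeks plus 6 extra days.
Each full week contributes 2 days from the set (Thu, Fri): 20 × 2 = 40.
The 6 extra days are Sun, Mon, Tue, Wed, Thu, Fri — 2 of them qualify.
Total: 40 + 2 = 42.

42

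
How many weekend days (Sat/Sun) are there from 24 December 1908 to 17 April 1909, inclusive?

33

24 December 1908 is a Thursday.
The range spans 115 days (inclusive of both endpoints).
115 = 7 × 16 + 3, so there are 16 full weeks plus 3 extra days.
Each full week contributes 2 weekend days (Sat, Sun): 16 × 2 = 32.
The 3 extra days are Thursday, Friday, Saturday — 1 of them qualifies.
Total: 32 + 1 = 33.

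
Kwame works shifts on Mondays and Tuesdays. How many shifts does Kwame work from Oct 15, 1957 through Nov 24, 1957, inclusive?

11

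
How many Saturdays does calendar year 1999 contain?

52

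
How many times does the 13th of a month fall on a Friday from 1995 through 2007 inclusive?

Friday-the-13ths by year:
1995: Jan, Oct
1996: Sep, Dec
1997: Jun
1998: Feb, Mar, Nov
1999: Aug
2000: Oct
2001: Apr, Jul
2002: Sep, Dec
2003: Jun
2004: Feb, Aug
2005: May
2006: Jan, Oct
2007: Apr, Jul

22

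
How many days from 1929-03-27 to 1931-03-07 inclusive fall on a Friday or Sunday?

203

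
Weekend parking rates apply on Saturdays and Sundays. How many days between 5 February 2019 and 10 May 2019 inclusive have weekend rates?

26

5 February 2019 is a Tuesday.
From 5 February 2019 to 10 May 2019 is 95 days inclusive.
95 = 7 × 13 + 4, so there are 13 full weeks plus 4 extra days.
Each full week contributes 2 weekend days (Sat, Sun): 13 × 2 = 26.
The 4 extra days are Tuesday, Wednesday, Thursday, Friday — none qualify.
Total: 26 + 0 = 26.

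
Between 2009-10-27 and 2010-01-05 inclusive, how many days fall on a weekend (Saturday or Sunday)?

20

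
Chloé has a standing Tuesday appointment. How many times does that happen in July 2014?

1 July 2014 is a Tuesday.
The range spans 31 days (inclusive of both endpoints).
31 = 7 × 4 + 3, so there are 4 full weeks plus 3 extra days.
Each full week contributes one Tuesday: 4 so far.
The 3 extra days are Tuesday, Wednesday, Thursday — 1 of them qualifies.
Total: 4 + 1 = 5.

5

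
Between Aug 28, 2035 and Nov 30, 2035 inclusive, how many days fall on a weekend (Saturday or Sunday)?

26

Aug 28, 2035 is a Tuesday.
The range spans 95 days (inclusive of both endpoints).
95 = 7 × 13 + 4, so there are 13 full weeks plus 4 extra days.
Each full week contributes 2 weekend days (Sat, Sun): 13 × 2 = 26.
The 4 extra days are Tuesday, Wednesday, Thursday, Friday — none qualify.
Total: 26 + 0 = 26.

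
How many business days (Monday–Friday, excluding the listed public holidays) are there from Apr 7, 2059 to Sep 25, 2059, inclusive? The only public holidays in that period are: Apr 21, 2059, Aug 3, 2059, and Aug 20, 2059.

Apr 7, 2059 is a Monday.
That's 172 days from start to end, counting both.
172 = 7 × 24 + 4, so there are 24 full weeks plus 4 extra days.
Each full week contributes 5 weekdays (Mon–Fri): 24 × 5 = 120.
The 4 extra days are Mon, Tue, Wed, Thu — 4 of them qualify.
Total: 120 + 4 = 124.
Holidays: Apr 21, 2059 (Mon); Aug 3, 2059 (Sun); Aug 20, 2059 (Wed).
2 of the 3 holidays fall on weekdays; the rest are weekends and were already excluded.
Business days: 124 − 2 = 122.

122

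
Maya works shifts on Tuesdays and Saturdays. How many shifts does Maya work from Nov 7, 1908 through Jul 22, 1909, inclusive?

74

Nov 7, 1908 is a Saturday.
The range spans 258 days (inclusive of both endpoints).
258 = 7 × 36 + 6, so there are 36 full weeks plus 6 extra days.
Each full week contributes 2 days from the set (Tue, Sat): 36 × 2 = 72.
The 6 extra days are Sat, Sun, Mon, Tue, Wed, Thu — 2 of them qualify.
Total: 72 + 2 = 74.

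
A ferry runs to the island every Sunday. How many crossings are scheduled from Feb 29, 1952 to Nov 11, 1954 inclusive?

141

Feb 29, 1952 is a Friday.
The range spans 987 days (inclusive of both endpoints).
987 = 7 × 141, so the span is exactly 141 full weeks.
Each full week contributes one Sunday: 141 so far.
Total: 141.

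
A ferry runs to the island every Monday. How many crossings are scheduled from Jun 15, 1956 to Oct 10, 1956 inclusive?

Jun 15, 1956 is a Friday.
The range spans 118 days (inclusive of both endpoints).
118 = 7 × 16 + 6, so there are 16 full weeks plus 6 extra days.
Each full week contributes one Monday: 16 so far.
The 6 extra days are Fri, Sat, Sun, Mon, Tue, Wed — 1 of them qualifies.
Total: 16 + 1 = 17.

17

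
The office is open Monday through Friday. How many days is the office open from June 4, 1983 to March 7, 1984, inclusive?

198

June 4, 1983 is a Saturday.
From June 4, 1983 to March 7, 1984 is 278 days inclusive.
278 = 7 × 39 + 5, so there are 39 full weeks plus 5 extra days.
Each full week contributes 5 weekdays (Mon–Fri): 39 × 5 = 195.
The 5 extra days are Sat, Sun, Mon, Tue, Wed — 3 of them qualify.
Total: 195 + 3 = 198.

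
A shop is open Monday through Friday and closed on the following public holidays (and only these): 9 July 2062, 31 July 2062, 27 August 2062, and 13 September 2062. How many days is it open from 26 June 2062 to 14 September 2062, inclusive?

26 June 2062 is a Monday.
The range spans 81 days (inclusive of both endpoints).
81 = 7 × 11 + 4, so there are 11 full weeks plus 4 extra days.
Each full week contributes 5 weekdays (Mon–Fri): 11 × 5 = 55.
The 4 extra days are Mon, Tue, Wed, Thu — 4 of them qualify.
Total: 55 + 4 = 59.
Holidays: 9 July 2062 (Sun); 31 July 2062 (Mon); 27 August 2062 (Sun); 13 September 2062 (Wed).
2 of the 4 holidays fall on weekdays; the rest are weekends and were already excluded.
Business days: 59 − 2 = 57.

57 working days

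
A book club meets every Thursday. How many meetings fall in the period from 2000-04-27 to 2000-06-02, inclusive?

2000-04-27 is a Thursday.
From 2000-04-27 to 2000-06-02 is 37 days inclusive.
37 = 7 × 5 + 2, so there are 5 full weeks plus 2 extra days.
Each full week contributes one Thursday: 5 so far.
The 2 extra days are Thursday, Friday — 1 of them qualifies.
Total: 5 + 1 = 6.

6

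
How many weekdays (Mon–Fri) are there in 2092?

262 weekdays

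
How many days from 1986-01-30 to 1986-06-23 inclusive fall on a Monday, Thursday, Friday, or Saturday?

1986-01-30 is a Thursday.
From 1986-01-30 to 1986-06-23 is 145 days inclusive.
145 = 7 × 20 + 5, so there are 20 full weeks plus 5 extra days.
Each full week contributes 4 days from the set (Mon, Thu, Fri, Sat): 20 × 4 = 80.
The 5 extra days are Thu, Fri, Sat, Sun, Mon — 4 of them qualify.
Total: 80 + 4 = 84.

84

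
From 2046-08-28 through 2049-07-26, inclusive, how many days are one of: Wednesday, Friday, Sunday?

2046-08-28 is a Tuesday.
From 2046-08-28 to 2049-07-26 is 1064 days inclusive.
1064 = 7 × 152, so the span is exactly 152 full weeks.
Each full week contributes 3 days from the set (Wed, Fri, Sun): 152 × 3 = 456.
Total: 456.

456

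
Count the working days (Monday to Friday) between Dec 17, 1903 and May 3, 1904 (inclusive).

99 weekdays

Dec 17, 1903 is a Thursday.
That's 139 days from start to end, counting both.
139 = 7 × 19 + 6, so there are 19 full weeks plus 6 extra days.
Each full week contributes 5 weekdays (Mon–Fri): 19 × 5 = 95.
The 6 extra days are Thursday, Friday, Saturday, Sunday, Monday, Tuesday — 4 of them qualify.
Total: 95 + 4 = 99.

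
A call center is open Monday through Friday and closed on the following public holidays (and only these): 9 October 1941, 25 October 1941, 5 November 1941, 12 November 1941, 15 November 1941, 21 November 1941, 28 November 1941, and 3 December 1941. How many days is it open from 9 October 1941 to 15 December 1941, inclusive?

42

9 October 1941 is a Thursday.
From 9 October 1941 to 15 December 1941 is 68 days inclusive.
68 = 7 × 9 + 5, so there are 9 full weeks plus 5 extra days.
Each full week contributes 5 weekdays (Mon–Fri): 9 × 5 = 45.
The 5 extra days are Thursday, Friday, Saturday, Sunday, Monday — 3 of them qualify.
Total: 45 + 3 = 48.
Holidays: 9 October 1941 (Thu); 25 October 1941 (Sat); 5 November 1941 (Wed); 12 November 1941 (Wed); 15 November 1941 (Sat); 21 November 1941 (Fri); 28 November 1941 (Fri); 3 December 1941 (Wed).
6 of the 8 holidays fall on weekdays; the rest are weekends and were already excluded.
Business days: 48 − 6 = 42.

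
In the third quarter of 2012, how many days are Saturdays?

13

1 July 2012 is a Sunday.
The range spans 92 days (inclusive of both endpoints).
92 = 7 × 13 + 1, so there are 13 full weeks plus 1 extra day.
Each full week contributes one Saturday: 13 so far.
The 1 extra day is Sun — none qualify.
Total: 13 + 0 = 13.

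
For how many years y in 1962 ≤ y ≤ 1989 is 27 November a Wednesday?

4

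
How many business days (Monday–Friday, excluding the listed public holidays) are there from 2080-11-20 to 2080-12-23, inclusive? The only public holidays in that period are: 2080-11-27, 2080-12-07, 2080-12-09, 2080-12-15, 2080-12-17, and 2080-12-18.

20

2080-11-20 is a Wednesday.
That's 34 days from start to end, counting both.
34 = 7 × 4 + 6, so there are 4 full weeks plus 6 extra days.
Each full week contributes 5 weekdays (Mon–Fri): 4 × 5 = 20.
The 6 extra days are Wed, Thu, Fri, Sat, Sun, Mon — 4 of them qualify.
Total: 20 + 4 = 24.
Holidays: 2080-11-27 (Wed); 2080-12-07 (Sat); 2080-12-09 (Mon); 2080-12-15 (Sun); 2080-12-17 (Tue); 2080-12-18 (Wed).
4 of the 6 holidays fall on weekdays; the rest are weekends and were already excluded.
Business days: 24 − 4 = 20.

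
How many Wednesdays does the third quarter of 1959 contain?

1 July 1959 is a Wednesday.
From 1 July 1959 to 30 September 1959 is 92 days inclusive.
92 = 7 × 13 + 1, so there are 13 full weeks plus 1 extra day.
Each full week contributes one Wednesday: 13 so far.
The 1 extra day is Wednesday — 1 of them qualifies.
Total: 13 + 1 = 14.

14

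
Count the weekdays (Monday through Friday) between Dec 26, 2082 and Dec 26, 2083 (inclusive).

260

Dec 26, 2082 is a Saturday.
That's 366 days from start to end, counting both.
366 = 7 × 52 + 2, so there are 52 full weeks plus 2 extra days.
Each full week contributes 5 weekdays (Mon–Fri): 52 × 5 = 260.
The 2 extra days are Saturday, Sunday — none qualify.
Total: 260 + 0 = 260.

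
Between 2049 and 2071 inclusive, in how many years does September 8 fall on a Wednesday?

4

Day of week of September 8 in each year:
2049: Wed ✓, 2050: Thu, 2051: Fri, 2052: Sun, 2053: Mon, 2054: Tue, 2055: Wed ✓, 2056: Fri, 2057: Sat, 2058: Sun, 2059: Mon, 2060: Wed ✓, 2061: Thu, 2062: Fri, 2063: Sat, 2064: Mon, 2065: Tue, 2066: Wed ✓, 2067: Thu, 2068: Sat, 2069: Sun, 2070: Mon, 2071: Tue
Wednesdays: 2049, 2055, 2060, 2066.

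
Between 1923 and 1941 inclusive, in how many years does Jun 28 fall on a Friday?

Day of week of June 28 in each year:
1923: Thu, 1924: Sat, 1925: Sun, 1926: Mon, 1927: Tue, 1928: Thu, 1929: Fri ✓, 1930: Sat, 1931: Sun, 1932: Tue, 1933: Wed, 1934: Thu, 1935: Fri ✓, 1936: Sun, 1937: Mon, 1938: Tue, 1939: Wed, 1940: Fri ✓, 1941: Sat
Fridays: 1929, 1935, 1940.

3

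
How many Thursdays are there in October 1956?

Oct 1, 1956 is a Monday.
From Oct 1, 1956 to Oct 31, 1956 is 31 days inclusive.
31 = 7 × 4 + 3, so there are 4 full weeks plus 3 extra days.
Each full week contributes one Thursday: 4 so far.
The 3 extra days are Mon, Tue, Wed — none qualify.
Total: 4 + 0 = 4.

4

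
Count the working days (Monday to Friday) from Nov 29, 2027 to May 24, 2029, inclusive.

Nov 29, 2027 is a Monday.
That's 543 days from start to end, counting both.
543 = 7 × 77 + 4, so there are 77 full weeks plus 4 extra days.
Each full week contributes 5 weekdays (Mon–Fri): 77 × 5 = 385.
The 4 extra days are Mon, Tue, Wed, Thu — 4 of them qualify.
Total: 385 + 4 = 389.

389 weekdays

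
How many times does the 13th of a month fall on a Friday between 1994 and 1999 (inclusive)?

Friday-the-13ths by year:
1994: May
1995: Jan, Oct
1996: Sep, Dec
1997: Jun
1998: Feb, Mar, Nov
1999: Aug

10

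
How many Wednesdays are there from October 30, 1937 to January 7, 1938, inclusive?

October 30, 1937 is a Saturday.
The range spans 70 days (inclusive of both endpoints).
70 = 7 × 10, so the span is exactly 10 full weeks.
Each full week contributes one Wednesday: 10 so far.

10 Wednesdays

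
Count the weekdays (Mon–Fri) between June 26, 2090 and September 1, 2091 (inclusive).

310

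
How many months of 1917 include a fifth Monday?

A month has five Mondays exactly when Monday falls within its first (length − 28) days.
Jan: 31 days, starts Mon → 5 of Mon, Tue, Wed ✓
Feb: 28 days, starts Thu → 5 of (none)
Mar: 31 days, starts Thu → 5 of Thu, Fri, Sat
Apr: 30 days, starts Sun → 5 of Sun, Mon ✓
May: 31 days, starts Tue → 5 of Tue, Wed, Thu
Jun: 30 days, starts Fri → 5 of Fri, Sat
Jul: 31 days, starts Sun → 5 of Sun, Mon, Tue ✓
Aug: 31 days, starts Wed → 5 of Wed, Thu, Fri
Sep: 30 days, starts Sat → 5 of Sat, Sun
Oct: 31 days, starts Mon → 5 of Mon, Tue, Wed ✓
Nov: 30 days, starts Thu → 5 of Thu, Fri
Dec: 31 days, starts Sat → 5 of Sat, Sun, Mon ✓
Months with five Mondays: Jan, Apr, Jul, Oct, Dec.

5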